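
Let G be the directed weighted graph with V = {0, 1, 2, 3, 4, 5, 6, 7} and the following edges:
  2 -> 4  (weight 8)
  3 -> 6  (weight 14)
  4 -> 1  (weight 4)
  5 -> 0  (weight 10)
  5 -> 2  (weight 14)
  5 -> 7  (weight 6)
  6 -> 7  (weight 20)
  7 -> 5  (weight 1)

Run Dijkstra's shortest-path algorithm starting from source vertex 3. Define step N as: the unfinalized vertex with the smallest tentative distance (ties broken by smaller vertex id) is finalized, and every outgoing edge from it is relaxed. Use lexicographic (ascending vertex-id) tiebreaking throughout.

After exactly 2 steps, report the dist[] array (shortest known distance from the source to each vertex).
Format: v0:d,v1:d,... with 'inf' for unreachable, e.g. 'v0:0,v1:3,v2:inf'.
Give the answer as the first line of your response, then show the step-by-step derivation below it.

v0:inf,v1:inf,v2:inf,v3:0,v4:inf,v5:inf,v6:14,v7:34

step 1: dist = v0:inf,v1:inf,v2:inf,v3:0,v4:inf,v5:inf,v6:14,v7:inf
step 2: dist = v0:inf,v1:inf,v2:inf,v3:0,v4:inf,v5:inf,v6:14,v7:34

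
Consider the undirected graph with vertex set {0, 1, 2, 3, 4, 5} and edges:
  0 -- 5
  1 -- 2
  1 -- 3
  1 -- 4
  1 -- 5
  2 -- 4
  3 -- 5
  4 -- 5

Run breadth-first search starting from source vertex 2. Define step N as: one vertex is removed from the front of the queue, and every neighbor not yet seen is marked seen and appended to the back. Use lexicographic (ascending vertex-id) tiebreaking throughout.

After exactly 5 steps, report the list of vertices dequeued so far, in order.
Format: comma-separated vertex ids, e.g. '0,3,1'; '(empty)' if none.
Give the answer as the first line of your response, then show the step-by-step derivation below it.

2,1,4,3,5

step 1: dequeue 2; queue=[1,4]; order=2
step 2: dequeue 1; queue=[4,3,5]; order=2,1
step 3: dequeue 4; queue=[3,5]; order=2,1,4
step 4: dequeue 3; queue=[5]; order=2,1,4,3
step 5: dequeue 5; queue=[0]; order=2,1,4,3,5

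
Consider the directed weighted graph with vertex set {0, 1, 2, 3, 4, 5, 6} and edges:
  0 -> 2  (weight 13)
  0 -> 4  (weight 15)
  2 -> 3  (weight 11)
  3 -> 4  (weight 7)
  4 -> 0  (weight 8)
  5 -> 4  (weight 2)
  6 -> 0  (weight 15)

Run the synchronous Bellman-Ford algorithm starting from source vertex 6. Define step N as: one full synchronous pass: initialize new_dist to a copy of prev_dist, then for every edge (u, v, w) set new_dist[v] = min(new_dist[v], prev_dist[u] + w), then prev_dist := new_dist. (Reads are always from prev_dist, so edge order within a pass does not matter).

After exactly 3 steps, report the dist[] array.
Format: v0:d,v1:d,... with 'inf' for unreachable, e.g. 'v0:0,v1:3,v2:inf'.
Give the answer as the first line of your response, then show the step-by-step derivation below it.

v0:15,v1:inf,v2:28,v3:39,v4:30,v5:inf,v6:0

step 1: dist = v0:15,v1:inf,v2:inf,v3:inf,v4:inf,v5:inf,v6:0
step 2: dist = v0:15,v1:inf,v2:28,v3:inf,v4:30,v5:inf,v6:0
step 3: dist = v0:15,v1:inf,v2:28,v3:39,v4:30,v5:inf,v6:0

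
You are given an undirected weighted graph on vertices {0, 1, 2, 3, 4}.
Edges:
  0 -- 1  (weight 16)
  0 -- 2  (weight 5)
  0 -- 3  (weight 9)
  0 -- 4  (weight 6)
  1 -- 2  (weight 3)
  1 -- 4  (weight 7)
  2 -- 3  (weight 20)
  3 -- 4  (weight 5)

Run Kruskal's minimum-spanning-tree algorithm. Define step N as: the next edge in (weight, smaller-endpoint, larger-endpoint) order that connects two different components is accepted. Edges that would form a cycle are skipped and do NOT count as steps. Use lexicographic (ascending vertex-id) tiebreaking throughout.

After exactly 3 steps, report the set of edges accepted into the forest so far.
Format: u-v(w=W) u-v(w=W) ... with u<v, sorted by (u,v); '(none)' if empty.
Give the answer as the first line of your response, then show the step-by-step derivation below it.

0-2(w=5) 1-2(w=3) 3-4(w=5)

step 1: add edge 1-2 (w=3); MST = {1-2(w=3)}
step 2: add edge 0-2 (w=5); MST = {0-2(w=5) 1-2(w=3)}
step 3: add edge 3-4 (w=5); MST = {0-2(w=5) 1-2(w=3) 3-4(w=5)}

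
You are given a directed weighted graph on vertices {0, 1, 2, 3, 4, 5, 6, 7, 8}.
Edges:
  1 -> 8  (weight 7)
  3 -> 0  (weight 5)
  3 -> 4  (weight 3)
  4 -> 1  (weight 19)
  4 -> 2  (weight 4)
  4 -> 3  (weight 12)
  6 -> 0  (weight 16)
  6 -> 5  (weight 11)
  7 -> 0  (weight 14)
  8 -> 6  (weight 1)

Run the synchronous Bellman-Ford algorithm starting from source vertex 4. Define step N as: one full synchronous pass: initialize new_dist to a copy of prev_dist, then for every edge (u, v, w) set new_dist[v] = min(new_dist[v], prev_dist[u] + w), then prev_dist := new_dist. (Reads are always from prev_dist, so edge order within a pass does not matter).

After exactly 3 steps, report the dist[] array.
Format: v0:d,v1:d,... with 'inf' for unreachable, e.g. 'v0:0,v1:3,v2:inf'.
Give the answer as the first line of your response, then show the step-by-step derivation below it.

v0:17,v1:19,v2:4,v3:12,v4:0,v5:inf,v6:27,v7:inf,v8:26

step 1: dist = v0:inf,v1:19,v2:4,v3:12,v4:0,v5:inf,v6:inf,v7:inf,v8:inf
step 2: dist = v0:17,v1:19,v2:4,v3:12,v4:0,v5:inf,v6:inf,v7:inf,v8:26
step 3: dist = v0:17,v1:19,v2:4,v3:12,v4:0,v5:inf,v6:27,v7:inf,v8:26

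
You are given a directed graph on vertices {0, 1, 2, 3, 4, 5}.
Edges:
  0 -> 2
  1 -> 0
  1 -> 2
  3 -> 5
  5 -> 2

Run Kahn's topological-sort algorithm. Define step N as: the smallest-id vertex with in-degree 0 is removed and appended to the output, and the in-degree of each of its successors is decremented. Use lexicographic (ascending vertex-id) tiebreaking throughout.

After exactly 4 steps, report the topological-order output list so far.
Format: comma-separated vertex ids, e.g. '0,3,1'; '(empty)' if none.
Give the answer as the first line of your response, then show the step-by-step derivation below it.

1,0,3,4

step 1: output 1; order=[1]; indeg=(0,0,2,0,0,1)
step 2: output 0; order=[1,0]; indeg=(0,0,1,0,0,1)
step 3: output 3; order=[1,0,3]; indeg=(0,0,1,0,0,0)
step 4: output 4; order=[1,0,3,4]; indeg=(0,0,1,0,0,0)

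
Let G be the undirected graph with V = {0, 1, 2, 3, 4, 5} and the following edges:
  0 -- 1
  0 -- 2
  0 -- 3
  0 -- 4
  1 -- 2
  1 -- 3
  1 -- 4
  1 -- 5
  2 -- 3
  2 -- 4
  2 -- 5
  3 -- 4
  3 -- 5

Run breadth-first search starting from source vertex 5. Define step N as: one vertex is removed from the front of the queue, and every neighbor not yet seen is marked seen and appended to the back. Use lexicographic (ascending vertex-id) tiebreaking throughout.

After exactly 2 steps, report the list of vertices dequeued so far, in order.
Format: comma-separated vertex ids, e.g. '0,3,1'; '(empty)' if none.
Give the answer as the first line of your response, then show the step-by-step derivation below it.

5,1

step 1: dequeue 5; queue=[1,2,3]; order=5
step 2: dequeue 1; queue=[2,3,0,4]; order=5,1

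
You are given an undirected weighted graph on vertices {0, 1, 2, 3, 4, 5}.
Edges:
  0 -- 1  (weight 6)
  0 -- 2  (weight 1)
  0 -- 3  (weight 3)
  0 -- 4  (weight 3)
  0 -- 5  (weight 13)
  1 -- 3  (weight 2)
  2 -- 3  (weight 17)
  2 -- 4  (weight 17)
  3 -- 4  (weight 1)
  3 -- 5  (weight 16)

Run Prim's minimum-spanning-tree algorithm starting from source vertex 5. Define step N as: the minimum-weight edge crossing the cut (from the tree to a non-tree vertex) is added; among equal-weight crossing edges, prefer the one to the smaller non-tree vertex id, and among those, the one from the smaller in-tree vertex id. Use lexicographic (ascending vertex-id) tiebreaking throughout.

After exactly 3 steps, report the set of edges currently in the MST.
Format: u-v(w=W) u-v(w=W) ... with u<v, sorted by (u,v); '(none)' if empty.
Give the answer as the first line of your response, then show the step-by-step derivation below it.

0-2(w=1) 0-3(w=3) 0-5(w=13)

step 1: add edge 0-5 (w=13); MST = {0-5(w=13)}
step 2: add edge 0-2 (w=1); MST = {0-2(w=1) 0-5(w=13)}
step 3: add edge 0-3 (w=3); MST = {0-2(w=1) 0-3(w=3) 0-5(w=13)}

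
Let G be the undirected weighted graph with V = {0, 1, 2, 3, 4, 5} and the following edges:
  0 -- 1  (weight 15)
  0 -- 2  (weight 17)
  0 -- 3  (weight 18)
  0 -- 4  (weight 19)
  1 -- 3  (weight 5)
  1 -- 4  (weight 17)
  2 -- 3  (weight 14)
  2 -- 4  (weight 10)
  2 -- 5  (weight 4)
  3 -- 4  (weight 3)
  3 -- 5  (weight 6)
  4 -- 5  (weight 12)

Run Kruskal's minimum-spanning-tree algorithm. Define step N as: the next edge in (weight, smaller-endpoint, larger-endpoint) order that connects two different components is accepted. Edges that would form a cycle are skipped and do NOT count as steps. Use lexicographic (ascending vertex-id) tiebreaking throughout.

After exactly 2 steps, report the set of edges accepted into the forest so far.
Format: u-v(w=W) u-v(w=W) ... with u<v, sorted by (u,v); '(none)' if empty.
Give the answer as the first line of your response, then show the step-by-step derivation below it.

2-5(w=4) 3-4(w=3)

step 1: add edge 3-4 (w=3); MST = {3-4(w=3)}
step 2: add edge 2-5 (w=4); MST = {2-5(w=4) 3-4(w=3)}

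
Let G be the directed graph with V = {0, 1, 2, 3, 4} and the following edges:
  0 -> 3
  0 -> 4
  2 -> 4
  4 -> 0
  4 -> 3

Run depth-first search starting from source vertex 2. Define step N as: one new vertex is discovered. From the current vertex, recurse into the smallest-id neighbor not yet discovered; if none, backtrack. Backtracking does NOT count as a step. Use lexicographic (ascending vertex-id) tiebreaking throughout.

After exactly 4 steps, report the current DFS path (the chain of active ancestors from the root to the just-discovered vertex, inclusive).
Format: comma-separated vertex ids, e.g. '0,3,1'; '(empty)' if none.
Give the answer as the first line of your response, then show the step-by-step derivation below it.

2,4,0,3

step 1: discover 2; path=2; order=2
step 2: discover 4; path=2>4; order=2,4
step 3: discover 0; path=2>4>0; order=2,4,0
step 4: discover 3; path=2>4>0>3; order=2,4,0,3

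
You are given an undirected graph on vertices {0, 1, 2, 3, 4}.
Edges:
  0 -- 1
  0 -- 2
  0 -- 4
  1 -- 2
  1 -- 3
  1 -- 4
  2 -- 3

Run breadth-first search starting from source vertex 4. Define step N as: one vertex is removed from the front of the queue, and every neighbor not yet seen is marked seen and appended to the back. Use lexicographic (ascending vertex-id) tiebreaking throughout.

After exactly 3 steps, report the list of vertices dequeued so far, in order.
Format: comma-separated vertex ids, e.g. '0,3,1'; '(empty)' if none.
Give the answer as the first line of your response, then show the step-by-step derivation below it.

4,0,1

step 1: dequeue 4; queue=[0,1]; order=4
step 2: dequeue 0; queue=[1,2]; order=4,0
step 3: dequeue 1; queue=[2,3]; order=4,0,1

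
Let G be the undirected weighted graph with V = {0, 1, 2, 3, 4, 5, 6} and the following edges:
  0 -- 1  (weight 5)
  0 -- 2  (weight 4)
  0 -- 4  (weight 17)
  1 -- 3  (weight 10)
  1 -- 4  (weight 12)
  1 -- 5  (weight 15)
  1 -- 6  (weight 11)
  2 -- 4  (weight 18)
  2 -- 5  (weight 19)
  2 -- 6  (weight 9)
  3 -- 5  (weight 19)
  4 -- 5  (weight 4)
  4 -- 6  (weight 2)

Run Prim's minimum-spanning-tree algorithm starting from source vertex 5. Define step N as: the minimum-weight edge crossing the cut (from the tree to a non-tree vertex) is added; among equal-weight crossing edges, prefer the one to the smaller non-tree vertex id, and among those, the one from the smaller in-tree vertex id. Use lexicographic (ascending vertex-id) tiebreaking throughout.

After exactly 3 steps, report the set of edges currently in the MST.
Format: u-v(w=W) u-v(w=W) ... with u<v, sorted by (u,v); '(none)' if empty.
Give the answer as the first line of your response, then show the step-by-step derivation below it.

2-6(w=9) 4-5(w=4) 4-6(w=2)

step 1: add edge 4-5 (w=4); MST = {4-5(w=4)}
step 2: add edge 4-6 (w=2); MST = {4-5(w=4) 4-6(w=2)}
step 3: add edge 2-6 (w=9); MST = {2-6(w=9) 4-5(w=4) 4-6(w=2)}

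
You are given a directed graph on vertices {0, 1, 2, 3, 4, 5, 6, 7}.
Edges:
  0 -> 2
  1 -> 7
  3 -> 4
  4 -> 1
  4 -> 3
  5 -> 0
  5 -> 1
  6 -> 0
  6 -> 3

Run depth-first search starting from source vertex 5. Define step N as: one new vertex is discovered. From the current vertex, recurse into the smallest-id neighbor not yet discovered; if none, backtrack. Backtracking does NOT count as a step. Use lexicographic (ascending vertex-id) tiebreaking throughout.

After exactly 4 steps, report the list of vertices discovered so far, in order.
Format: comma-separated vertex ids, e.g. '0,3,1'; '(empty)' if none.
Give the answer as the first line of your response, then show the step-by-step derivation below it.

5,0,2,1

step 1: discover 5; path=5; order=5
step 2: discover 0; path=5>0; order=5,0
step 3: discover 2; path=5>0>2; order=5,0,2
step 4: discover 1; path=5>1; order=5,0,2,1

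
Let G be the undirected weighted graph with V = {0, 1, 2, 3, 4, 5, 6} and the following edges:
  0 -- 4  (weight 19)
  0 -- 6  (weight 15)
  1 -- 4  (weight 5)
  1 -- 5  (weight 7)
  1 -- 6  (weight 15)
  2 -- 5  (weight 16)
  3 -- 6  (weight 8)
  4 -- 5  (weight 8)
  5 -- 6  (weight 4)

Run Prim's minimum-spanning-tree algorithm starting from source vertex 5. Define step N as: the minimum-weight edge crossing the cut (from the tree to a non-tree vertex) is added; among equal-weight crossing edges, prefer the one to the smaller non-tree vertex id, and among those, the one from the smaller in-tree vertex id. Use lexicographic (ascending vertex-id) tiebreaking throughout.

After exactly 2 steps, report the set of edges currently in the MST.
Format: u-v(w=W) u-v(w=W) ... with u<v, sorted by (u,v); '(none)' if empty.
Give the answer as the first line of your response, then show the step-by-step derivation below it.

1-5(w=7) 5-6(w=4)

step 1: add edge 5-6 (w=4); MST = {5-6(w=4)}
step 2: add edge 1-5 (w=7); MST = {1-5(w=7) 5-6(w=4)}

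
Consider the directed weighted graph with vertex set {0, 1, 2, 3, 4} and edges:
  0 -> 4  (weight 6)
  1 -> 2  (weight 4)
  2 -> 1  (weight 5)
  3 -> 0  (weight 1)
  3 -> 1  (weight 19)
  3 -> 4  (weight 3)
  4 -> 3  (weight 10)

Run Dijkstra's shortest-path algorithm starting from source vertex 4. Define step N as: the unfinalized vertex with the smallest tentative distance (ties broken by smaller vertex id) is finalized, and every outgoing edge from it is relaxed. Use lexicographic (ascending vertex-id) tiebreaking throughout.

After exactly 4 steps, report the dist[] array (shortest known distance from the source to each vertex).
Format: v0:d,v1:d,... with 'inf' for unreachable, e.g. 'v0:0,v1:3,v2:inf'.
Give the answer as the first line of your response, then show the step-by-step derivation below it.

v0:11,v1:29,v2:33,v3:10,v4:0

step 1: dist = v0:inf,v1:inf,v2:inf,v3:10,v4:0
step 2: dist = v0:11,v1:29,v2:inf,v3:10,v4:0
step 3: dist = v0:11,v1:29,v2:inf,v3:10,v4:0
step 4: dist = v0:11,v1:29,v2:33,v3:10,v4:0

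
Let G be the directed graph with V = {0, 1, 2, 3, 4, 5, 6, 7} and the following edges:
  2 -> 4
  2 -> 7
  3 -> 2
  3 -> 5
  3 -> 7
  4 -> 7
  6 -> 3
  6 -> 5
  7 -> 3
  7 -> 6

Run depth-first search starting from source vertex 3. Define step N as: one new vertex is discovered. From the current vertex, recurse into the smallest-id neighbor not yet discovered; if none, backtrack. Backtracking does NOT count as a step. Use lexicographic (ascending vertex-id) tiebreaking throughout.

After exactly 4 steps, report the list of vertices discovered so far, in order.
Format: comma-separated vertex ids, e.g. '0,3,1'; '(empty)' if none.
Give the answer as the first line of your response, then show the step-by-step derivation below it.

3,2,4,7

step 1: discover 3; path=3; order=3
step 2: discover 2; path=3>2; order=3,2
step 3: discover 4; path=3>2>4; order=3,2,4
step 4: discover 7; path=3>2>4>7; order=3,2,4,7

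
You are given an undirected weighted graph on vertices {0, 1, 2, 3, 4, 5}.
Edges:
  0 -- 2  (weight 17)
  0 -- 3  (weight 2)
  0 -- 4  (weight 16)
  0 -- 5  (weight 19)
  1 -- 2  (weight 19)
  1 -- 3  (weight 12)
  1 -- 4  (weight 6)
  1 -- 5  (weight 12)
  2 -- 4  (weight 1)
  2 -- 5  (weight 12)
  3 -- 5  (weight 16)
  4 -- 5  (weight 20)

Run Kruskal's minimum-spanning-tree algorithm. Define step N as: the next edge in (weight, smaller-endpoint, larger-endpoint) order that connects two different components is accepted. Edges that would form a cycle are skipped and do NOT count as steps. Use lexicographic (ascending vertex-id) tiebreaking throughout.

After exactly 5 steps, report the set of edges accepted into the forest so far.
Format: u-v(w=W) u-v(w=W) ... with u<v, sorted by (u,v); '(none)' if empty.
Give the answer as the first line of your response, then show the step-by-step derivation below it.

0-3(w=2) 1-3(w=12) 1-4(w=6) 1-5(w=12) 2-4(w=1)

step 1: add edge 2-4 (w=1); MST = {2-4(w=1)}
step 2: add edge 0-3 (w=2); MST = {0-3(w=2) 2-4(w=1)}
step 3: add edge 1-4 (w=6); MST = {0-3(w=2) 1-4(w=6) 2-4(w=1)}
step 4: add edge 1-3 (w=12); MST = {0-3(w=2) 1-3(w=12) 1-4(w=6) 2-4(w=1)}
step 5: add edge 1-5 (w=12); MST = {0-3(w=2) 1-3(w=12) 1-4(w=6) 1-5(w=12) 2-4(w=1)}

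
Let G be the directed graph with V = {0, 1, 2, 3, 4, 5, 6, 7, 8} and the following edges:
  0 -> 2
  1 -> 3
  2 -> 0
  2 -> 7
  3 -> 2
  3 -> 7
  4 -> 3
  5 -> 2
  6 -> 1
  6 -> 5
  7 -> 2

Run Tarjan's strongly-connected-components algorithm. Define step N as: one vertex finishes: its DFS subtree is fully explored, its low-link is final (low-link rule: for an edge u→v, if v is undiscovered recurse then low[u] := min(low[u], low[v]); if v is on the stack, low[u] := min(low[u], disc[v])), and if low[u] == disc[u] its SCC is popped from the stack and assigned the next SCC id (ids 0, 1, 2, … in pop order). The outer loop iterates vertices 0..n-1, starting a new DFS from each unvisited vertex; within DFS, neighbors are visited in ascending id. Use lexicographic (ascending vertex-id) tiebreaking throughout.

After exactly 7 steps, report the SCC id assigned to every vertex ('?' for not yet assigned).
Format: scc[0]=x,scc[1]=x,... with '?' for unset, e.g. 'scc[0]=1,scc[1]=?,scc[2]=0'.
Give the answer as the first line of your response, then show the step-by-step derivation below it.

scc[0]=0,scc[1]=2,scc[2]=0,scc[3]=1,scc[4]=3,scc[5]=4,scc[6]=?,scc[7]=0,scc[8]=?

step 1: low=(low[0]=0,low[1]=?,low[2]=0,low[3]=?,low[4]=?,low[5]=?,low[6]=?,low[7]=1,low[8]=?); scc=(scc[0]=?,scc[1]=?,scc[2]=?,scc[3]=?,scc[4]=?,scc[5]=?,scc[6]=?,scc[7]=?,scc[8]=?)
step 2: low=(low[0]=0,low[1]=?,low[2]=0,low[3]=?,low[4]=?,low[5]=?,low[6]=?,low[7]=1,low[8]=?); scc=(scc[0]=?,scc[1]=?,scc[2]=?,scc[3]=?,scc[4]=?,scc[5]=?,scc[6]=?,scc[7]=?,scc[8]=?)
step 3: low=(low[0]=0,low[1]=?,low[2]=0,low[3]=?,low[4]=?,low[5]=?,low[6]=?,low[7]=1,low[8]=?); scc=(scc[0]=0,scc[1]=?,scc[2]=0,scc[3]=?,scc[4]=?,scc[5]=?,scc[6]=?,scc[7]=0,scc[8]=?)
step 4: low=(low[0]=0,low[1]=3,low[2]=0,low[3]=4,low[4]=?,low[5]=?,low[6]=?,low[7]=1,low[8]=?); scc=(scc[0]=0,scc[1]=?,scc[2]=0,scc[3]=1,scc[4]=?,scc[5]=?,scc[6]=?,scc[7]=0,scc[8]=?)
step 5: low=(low[0]=0,low[1]=3,low[2]=0,low[3]=4,low[4]=?,low[5]=?,low[6]=?,low[7]=1,low[8]=?); scc=(scc[0]=0,scc[1]=2,scc[2]=0,scc[3]=1,scc[4]=?,scc[5]=?,scc[6]=?,scc[7]=0,scc[8]=?)
step 6: low=(low[0]=0,low[1]=3,low[2]=0,low[3]=4,low[4]=5,low[5]=?,low[6]=?,low[7]=1,low[8]=?); scc=(scc[0]=0,scc[1]=2,scc[2]=0,scc[3]=1,scc[4]=3,scc[5]=?,scc[6]=?,scc[7]=0,scc[8]=?)
step 7: low=(low[0]=0,low[1]=3,low[2]=0,low[3]=4,low[4]=5,low[5]=6,low[6]=?,low[7]=1,low[8]=?); scc=(scc[0]=0,scc[1]=2,scc[2]=0,scc[3]=1,scc[4]=3,scc[5]=4,scc[6]=?,scc[7]=0,scc[8]=?)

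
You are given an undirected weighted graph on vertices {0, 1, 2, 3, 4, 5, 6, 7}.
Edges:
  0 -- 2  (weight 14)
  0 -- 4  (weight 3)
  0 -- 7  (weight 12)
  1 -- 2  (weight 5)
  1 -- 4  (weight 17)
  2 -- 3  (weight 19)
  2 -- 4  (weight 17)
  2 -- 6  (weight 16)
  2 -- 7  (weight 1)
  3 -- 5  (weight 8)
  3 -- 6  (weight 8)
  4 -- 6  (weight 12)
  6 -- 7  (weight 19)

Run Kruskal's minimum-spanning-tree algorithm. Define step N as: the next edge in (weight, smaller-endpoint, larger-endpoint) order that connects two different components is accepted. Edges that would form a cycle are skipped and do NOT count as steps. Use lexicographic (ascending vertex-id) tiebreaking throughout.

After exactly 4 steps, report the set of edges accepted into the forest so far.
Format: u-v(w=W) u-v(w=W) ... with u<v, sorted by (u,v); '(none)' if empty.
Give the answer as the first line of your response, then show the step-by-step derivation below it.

0-4(w=3) 1-2(w=5) 2-7(w=1) 3-5(w=8)

step 1: add edge 2-7 (w=1); MST = {2-7(w=1)}
step 2: add edge 0-4 (w=3); MST = {0-4(w=3) 2-7(w=1)}
step 3: add edge 1-2 (w=5); MST = {0-4(w=3) 1-2(w=5) 2-7(w=1)}
step 4: add edge 3-5 (w=8); MST = {0-4(w=3) 1-2(w=5) 2-7(w=1) 3-5(w=8)}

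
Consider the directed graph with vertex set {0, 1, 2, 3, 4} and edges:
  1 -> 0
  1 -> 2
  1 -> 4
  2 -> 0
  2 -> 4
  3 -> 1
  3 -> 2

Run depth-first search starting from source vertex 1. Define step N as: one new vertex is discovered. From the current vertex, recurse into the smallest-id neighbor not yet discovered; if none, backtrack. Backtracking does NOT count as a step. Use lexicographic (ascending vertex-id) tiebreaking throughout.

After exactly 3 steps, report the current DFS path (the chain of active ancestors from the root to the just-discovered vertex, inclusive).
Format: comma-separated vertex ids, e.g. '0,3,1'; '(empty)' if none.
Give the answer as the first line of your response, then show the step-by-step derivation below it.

1,2

step 1: discover 1; path=1; order=1
step 2: discover 0; path=1>0; order=1,0
step 3: discover 2; path=1>2; order=1,0,2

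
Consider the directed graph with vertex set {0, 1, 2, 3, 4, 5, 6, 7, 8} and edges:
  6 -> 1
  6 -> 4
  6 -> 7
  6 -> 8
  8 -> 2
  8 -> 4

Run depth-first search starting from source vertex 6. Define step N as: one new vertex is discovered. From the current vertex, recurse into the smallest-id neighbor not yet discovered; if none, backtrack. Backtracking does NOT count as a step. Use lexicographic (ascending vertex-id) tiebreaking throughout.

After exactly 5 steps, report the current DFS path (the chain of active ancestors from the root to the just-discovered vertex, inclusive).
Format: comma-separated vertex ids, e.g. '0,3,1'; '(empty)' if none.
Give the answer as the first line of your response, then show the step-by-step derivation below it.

6,8

step 1: discover 6; path=6; order=6
step 2: discover 1; path=6>1; order=6,1
step 3: discover 4; path=6>4; order=6,1,4
step 4: discover 7; path=6>7; order=6,1,4,7
step 5: discover 8; path=6>8; order=6,1,4,7,8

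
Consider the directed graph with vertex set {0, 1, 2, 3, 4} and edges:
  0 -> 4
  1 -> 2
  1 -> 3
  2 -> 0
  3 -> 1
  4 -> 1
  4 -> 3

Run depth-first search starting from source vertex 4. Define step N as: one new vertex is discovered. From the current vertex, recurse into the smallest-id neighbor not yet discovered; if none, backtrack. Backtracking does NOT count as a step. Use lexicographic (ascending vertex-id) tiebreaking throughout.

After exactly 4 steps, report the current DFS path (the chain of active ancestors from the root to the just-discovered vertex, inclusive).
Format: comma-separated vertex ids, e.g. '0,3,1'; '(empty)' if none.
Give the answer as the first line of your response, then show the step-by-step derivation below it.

4,1,2,0

step 1: discover 4; path=4; order=4
step 2: discover 1; path=4>1; order=4,1
step 3: discover 2; path=4>1>2; order=4,1,2
step 4: discover 0; path=4>1>2>0; order=4,1,2,0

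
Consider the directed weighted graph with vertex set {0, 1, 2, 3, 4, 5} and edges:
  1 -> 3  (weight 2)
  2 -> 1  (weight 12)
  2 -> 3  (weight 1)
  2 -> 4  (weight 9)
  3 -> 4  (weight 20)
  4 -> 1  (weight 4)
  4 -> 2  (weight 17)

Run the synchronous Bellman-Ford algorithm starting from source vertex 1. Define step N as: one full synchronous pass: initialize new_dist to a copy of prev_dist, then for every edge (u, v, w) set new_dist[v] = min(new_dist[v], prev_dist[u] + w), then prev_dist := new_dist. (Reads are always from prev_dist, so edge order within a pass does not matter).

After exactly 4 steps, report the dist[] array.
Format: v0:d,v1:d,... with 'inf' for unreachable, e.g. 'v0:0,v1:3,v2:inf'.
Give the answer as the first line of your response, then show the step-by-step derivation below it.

v0:inf,v1:0,v2:39,v3:2,v4:22,v5:inf

step 1: dist = v0:inf,v1:0,v2:inf,v3:2,v4:inf,v5:inf
step 2: dist = v0:inf,v1:0,v2:inf,v3:2,v4:22,v5:inf
step 3: dist = v0:inf,v1:0,v2:39,v3:2,v4:22,v5:inf
step 4: dist = v0:inf,v1:0,v2:39,v3:2,v4:22,v5:inf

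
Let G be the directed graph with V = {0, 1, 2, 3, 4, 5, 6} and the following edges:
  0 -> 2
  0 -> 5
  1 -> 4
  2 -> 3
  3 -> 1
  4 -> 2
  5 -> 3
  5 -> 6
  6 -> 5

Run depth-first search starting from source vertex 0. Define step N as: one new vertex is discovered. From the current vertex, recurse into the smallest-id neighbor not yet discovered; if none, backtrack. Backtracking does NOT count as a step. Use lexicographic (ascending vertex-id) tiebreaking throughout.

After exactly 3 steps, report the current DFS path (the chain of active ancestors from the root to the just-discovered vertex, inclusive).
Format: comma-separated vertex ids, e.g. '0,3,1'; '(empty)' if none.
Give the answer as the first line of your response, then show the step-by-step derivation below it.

0,2,3

step 1: discover 0; path=0; order=0
step 2: discover 2; path=0>2; order=0,2
step 3: discover 3; path=0>2>3; order=0,2,3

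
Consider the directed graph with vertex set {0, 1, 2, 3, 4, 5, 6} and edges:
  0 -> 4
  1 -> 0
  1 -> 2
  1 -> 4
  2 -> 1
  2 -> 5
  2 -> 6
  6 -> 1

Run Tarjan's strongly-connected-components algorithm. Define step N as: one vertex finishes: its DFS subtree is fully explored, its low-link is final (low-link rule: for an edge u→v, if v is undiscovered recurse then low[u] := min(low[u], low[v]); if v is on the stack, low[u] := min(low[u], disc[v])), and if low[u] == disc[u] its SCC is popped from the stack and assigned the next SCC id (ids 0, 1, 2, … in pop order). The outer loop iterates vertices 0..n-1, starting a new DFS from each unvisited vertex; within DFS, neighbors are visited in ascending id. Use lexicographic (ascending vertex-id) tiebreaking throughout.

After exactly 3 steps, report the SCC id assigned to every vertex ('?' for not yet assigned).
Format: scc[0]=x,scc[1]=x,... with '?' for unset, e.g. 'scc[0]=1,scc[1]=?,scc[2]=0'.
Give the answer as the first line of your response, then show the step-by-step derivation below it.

scc[0]=1,scc[1]=?,scc[2]=?,scc[3]=?,scc[4]=0,scc[5]=2,scc[6]=?

step 1: low=(low[0]=0,low[1]=?,low[2]=?,low[3]=?,low[4]=1,low[5]=?,low[6]=?); scc=(scc[0]=?,scc[1]=?,scc[2]=?,scc[3]=?,scc[4]=0,scc[5]=?,scc[6]=?)
step 2: low=(low[0]=0,low[1]=?,low[2]=?,low[3]=?,low[4]=1,low[5]=?,low[6]=?); scc=(scc[0]=1,scc[1]=?,scc[2]=?,scc[3]=?,scc[4]=0,scc[5]=?,scc[6]=?)
step 3: low=(low[0]=0,low[1]=2,low[2]=2,low[3]=?,low[4]=1,low[5]=4,low[6]=?); scc=(scc[0]=1,scc[1]=?,scc[2]=?,scc[3]=?,scc[4]=0,scc[5]=2,scc[6]=?)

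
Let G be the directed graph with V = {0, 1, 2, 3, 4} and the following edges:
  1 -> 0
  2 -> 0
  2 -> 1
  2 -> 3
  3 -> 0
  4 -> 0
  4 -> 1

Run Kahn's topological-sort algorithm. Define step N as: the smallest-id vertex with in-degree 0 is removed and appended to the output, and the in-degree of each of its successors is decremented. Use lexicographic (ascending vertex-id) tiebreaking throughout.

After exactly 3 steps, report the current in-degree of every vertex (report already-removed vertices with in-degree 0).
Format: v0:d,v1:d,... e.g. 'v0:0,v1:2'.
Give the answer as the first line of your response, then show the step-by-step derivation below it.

v0:1,v1:0,v2:0,v3:0,v4:0

step 1: output 2; order=[2]; indeg=(3,1,0,0,0)
step 2: output 3; order=[2,3]; indeg=(2,1,0,0,0)
step 3: output 4; order=[2,3,4]; indeg=(1,0,0,0,0)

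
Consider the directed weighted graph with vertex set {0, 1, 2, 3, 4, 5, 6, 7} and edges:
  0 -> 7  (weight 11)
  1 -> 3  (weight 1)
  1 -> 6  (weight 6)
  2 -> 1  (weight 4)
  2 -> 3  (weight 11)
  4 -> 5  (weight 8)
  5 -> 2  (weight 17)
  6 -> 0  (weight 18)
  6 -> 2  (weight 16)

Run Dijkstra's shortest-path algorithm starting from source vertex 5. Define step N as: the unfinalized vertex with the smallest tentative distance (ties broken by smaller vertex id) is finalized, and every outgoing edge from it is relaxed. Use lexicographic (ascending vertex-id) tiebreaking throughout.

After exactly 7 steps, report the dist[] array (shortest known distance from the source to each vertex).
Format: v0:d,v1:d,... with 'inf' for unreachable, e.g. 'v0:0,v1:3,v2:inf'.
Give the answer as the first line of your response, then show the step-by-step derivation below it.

v0:45,v1:21,v2:17,v3:22,v4:inf,v5:0,v6:27,v7:56

step 1: dist = v0:inf,v1:inf,v2:17,v3:inf,v4:inf,v5:0,v6:inf,v7:inf
step 2: dist = v0:inf,v1:21,v2:17,v3:28,v4:inf,v5:0,v6:inf,v7:inf
step 3: dist = v0:inf,v1:21,v2:17,v3:22,v4:inf,v5:0,v6:27,v7:inf
step 4: dist = v0:inf,v1:21,v2:17,v3:22,v4:inf,v5:0,v6:27,v7:inf
step 5: dist = v0:45,v1:21,v2:17,v3:22,v4:inf,v5:0,v6:27,v7:inf
step 6: dist = v0:45,v1:21,v2:17,v3:22,v4:inf,v5:0,v6:27,v7:56
step 7: dist = v0:45,v1:21,v2:17,v3:22,v4:inf,v5:0,v6:27,v7:56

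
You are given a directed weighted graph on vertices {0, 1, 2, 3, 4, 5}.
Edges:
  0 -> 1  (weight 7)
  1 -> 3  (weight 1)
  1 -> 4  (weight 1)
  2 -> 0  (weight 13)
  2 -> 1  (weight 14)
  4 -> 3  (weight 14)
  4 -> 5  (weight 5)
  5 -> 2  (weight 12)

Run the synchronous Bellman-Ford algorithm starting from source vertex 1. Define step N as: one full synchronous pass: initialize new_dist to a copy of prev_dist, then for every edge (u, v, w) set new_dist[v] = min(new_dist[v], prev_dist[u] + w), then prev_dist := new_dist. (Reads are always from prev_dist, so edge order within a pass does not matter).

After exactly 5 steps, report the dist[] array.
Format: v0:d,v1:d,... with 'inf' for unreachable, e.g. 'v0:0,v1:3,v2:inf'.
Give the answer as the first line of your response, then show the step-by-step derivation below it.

v0:31,v1:0,v2:18,v3:1,v4:1,v5:6

step 1: dist = v0:inf,v1:0,v2:inf,v3:1,v4:1,v5:inf
step 2: dist = v0:inf,v1:0,v2:inf,v3:1,v4:1,v5:6
step 3: dist = v0:inf,v1:0,v2:18,v3:1,v4:1,v5:6
step 4: dist = v0:31,v1:0,v2:18,v3:1,v4:1,v5:6
step 5: dist = v0:31,v1:0,v2:18,v3:1,v4:1,v5:6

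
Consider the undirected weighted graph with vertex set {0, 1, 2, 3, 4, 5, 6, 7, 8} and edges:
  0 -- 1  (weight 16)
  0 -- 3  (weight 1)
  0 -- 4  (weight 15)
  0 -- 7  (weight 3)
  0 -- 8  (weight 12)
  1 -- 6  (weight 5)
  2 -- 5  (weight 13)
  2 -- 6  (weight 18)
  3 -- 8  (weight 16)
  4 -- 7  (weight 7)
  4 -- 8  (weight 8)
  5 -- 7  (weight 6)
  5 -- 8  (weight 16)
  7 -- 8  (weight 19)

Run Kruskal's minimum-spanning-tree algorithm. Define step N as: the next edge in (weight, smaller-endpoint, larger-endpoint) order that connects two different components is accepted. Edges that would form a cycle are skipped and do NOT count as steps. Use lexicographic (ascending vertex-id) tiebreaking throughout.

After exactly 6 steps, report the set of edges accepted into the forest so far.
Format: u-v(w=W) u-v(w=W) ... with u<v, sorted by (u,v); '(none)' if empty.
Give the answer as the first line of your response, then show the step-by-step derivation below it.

0-3(w=1) 0-7(w=3) 1-6(w=5) 4-7(w=7) 4-8(w=8) 5-7(w=6)

step 1: add edge 0-3 (w=1); MST = {0-3(w=1)}
step 2: add edge 0-7 (w=3); MST = {0-3(w=1) 0-7(w=3)}
step 3: add edge 1-6 (w=5); MST = {0-3(w=1) 0-7(w=3) 1-6(w=5)}
step 4: add edge 5-7 (w=6); MST = {0-3(w=1) 0-7(w=3) 1-6(w=5) 5-7(w=6)}
step 5: add edge 4-7 (w=7); MST = {0-3(w=1) 0-7(w=3) 1-6(w=5) 4-7(w=7) 5-7(w=6)}
step 6: add edge 4-8 (w=8); MST = {0-3(w=1) 0-7(w=3) 1-6(w=5) 4-7(w=7) 4-8(w=8) 5-7(w=6)}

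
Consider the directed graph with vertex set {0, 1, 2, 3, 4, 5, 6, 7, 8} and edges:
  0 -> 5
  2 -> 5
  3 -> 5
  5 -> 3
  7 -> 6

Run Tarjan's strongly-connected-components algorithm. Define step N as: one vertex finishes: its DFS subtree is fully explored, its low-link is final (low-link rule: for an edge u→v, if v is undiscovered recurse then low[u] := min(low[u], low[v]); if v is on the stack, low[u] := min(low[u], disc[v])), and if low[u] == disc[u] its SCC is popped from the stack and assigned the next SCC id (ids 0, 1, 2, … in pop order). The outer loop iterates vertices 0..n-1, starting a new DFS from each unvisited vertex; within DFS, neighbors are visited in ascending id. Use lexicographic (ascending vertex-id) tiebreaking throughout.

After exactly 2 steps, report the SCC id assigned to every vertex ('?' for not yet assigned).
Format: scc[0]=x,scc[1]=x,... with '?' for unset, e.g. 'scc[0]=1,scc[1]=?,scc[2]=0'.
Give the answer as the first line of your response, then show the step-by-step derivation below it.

scc[0]=?,scc[1]=?,scc[2]=?,scc[3]=0,scc[4]=?,scc[5]=0,scc[6]=?,scc[7]=?,scc[8]=?

step 1: low=(low[0]=0,low[1]=?,low[2]=?,low[3]=1,low[4]=?,low[5]=1,low[6]=?,low[7]=?,low[8]=?); scc=(scc[0]=?,scc[1]=?,scc[2]=?,scc[3]=?,scc[4]=?,scc[5]=?,scc[6]=?,scc[7]=?,scc[8]=?)
step 2: low=(low[0]=0,low[1]=?,low[2]=?,low[3]=1,low[4]=?,low[5]=1,low[6]=?,low[7]=?,low[8]=?); scc=(scc[0]=?,scc[1]=?,scc[2]=?,scc[3]=0,scc[4]=?,scc[5]=0,scc[6]=?,scc[7]=?,scc[8]=?)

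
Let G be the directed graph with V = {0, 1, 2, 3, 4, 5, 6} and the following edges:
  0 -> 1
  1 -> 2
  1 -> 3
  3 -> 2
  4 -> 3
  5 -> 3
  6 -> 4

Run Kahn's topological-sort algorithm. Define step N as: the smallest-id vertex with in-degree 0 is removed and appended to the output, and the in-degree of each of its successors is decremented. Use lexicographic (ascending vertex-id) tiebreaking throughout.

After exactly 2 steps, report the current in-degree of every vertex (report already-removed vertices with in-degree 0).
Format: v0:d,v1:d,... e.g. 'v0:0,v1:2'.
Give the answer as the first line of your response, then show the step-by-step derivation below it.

v0:0,v1:0,v2:1,v3:2,v4:1,v5:0,v6:0

step 1: output 0; order=[0]; indeg=(0,0,2,3,1,0,0)
step 2: output 1; order=[0,1]; indeg=(0,0,1,2,1,0,0)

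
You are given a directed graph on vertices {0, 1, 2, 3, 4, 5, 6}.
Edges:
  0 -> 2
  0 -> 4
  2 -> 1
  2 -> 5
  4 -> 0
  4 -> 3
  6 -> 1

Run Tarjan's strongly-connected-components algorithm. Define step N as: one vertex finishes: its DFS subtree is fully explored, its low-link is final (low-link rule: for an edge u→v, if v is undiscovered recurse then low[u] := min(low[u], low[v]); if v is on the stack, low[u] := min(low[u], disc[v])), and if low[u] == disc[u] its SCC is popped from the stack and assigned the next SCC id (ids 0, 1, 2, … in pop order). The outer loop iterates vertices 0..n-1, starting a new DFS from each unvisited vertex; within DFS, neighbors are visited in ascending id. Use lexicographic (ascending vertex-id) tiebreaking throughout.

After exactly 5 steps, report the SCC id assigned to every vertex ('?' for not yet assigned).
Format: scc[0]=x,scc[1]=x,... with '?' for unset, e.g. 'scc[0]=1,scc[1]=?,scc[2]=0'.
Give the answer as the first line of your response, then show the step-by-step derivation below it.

scc[0]=?,scc[1]=0,scc[2]=2,scc[3]=3,scc[4]=?,scc[5]=1,scc[6]=?

step 1: low=(low[0]=0,low[1]=2,low[2]=1,low[3]=?,low[4]=?,low[5]=?,low[6]=?); scc=(scc[0]=?,scc[1]=0,scc[2]=?,scc[3]=?,scc[4]=?,scc[5]=?,scc[6]=?)
step 2: low=(low[0]=0,low[1]=2,low[2]=1,low[3]=?,low[4]=?,low[5]=3,low[6]=?); scc=(scc[0]=?,scc[1]=0,scc[2]=?,scc[3]=?,scc[4]=?,scc[5]=1,scc[6]=?)
step 3: low=(low[0]=0,low[1]=2,low[2]=1,low[3]=?,low[4]=?,low[5]=3,low[6]=?); scc=(scc[0]=?,scc[1]=0,scc[2]=2,scc[3]=?,scc[4]=?,scc[5]=1,scc[6]=?)
step 4: low=(low[0]=0,low[1]=2,low[2]=1,low[3]=5,low[4]=0,low[5]=3,low[6]=?); scc=(scc[0]=?,scc[1]=0,scc[2]=2,scc[3]=3,scc[4]=?,scc[5]=1,scc[6]=?)
step 5: low=(low[0]=0,low[1]=2,low[2]=1,low[3]=5,low[4]=0,low[5]=3,low[6]=?); scc=(scc[0]=?,scc[1]=0,scc[2]=2,scc[3]=3,scc[4]=?,scc[5]=1,scc[6]=?)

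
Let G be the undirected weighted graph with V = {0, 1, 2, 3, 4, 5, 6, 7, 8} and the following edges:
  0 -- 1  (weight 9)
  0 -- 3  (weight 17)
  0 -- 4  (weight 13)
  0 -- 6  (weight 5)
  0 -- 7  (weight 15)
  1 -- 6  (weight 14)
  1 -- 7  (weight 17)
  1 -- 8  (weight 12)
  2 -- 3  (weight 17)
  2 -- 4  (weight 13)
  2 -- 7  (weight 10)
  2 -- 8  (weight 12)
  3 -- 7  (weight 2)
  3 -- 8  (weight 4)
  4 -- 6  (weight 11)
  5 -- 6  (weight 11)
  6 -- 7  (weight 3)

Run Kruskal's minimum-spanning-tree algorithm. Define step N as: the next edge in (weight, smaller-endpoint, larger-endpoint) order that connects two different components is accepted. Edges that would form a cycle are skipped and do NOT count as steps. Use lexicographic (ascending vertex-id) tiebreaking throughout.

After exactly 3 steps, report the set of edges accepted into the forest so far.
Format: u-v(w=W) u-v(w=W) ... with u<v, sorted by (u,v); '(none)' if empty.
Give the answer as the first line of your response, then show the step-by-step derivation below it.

3-7(w=2) 3-8(w=4) 6-7(w=3)

step 1: add edge 3-7 (w=2); MST = {3-7(w=2)}
step 2: add edge 6-7 (w=3); MST = {3-7(w=2) 6-7(w=3)}
step 3: add edge 3-8 (w=4); MST = {3-7(w=2) 3-8(w=4) 6-7(w=3)}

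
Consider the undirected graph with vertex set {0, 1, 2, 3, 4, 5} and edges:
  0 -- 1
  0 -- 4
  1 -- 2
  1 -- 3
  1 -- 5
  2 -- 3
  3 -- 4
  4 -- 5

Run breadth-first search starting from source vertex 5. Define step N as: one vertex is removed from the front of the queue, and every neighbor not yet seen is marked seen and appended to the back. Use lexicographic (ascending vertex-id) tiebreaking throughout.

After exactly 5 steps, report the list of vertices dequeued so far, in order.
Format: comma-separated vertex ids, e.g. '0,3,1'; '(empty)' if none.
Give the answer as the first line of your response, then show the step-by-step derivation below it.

5,1,4,0,2

step 1: dequeue 5; queue=[1,4]; order=5
step 2: dequeue 1; queue=[4,0,2,3]; order=5,1
step 3: dequeue 4; queue=[0,2,3]; order=5,1,4
step 4: dequeue 0; queue=[2,3]; order=5,1,4,0
step 5: dequeue 2; queue=[3]; order=5,1,4,0,2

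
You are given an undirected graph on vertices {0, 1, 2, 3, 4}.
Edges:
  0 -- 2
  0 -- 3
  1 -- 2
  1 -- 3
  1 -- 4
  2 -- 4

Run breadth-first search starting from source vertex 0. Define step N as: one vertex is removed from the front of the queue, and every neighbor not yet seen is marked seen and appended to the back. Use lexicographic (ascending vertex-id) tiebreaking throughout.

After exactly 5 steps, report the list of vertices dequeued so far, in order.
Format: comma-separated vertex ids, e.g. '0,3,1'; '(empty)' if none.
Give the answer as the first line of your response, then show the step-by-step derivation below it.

0,2,3,1,4

step 1: dequeue 0; queue=[2,3]; order=0
step 2: dequeue 2; queue=[3,1,4]; order=0,2
step 3: dequeue 3; queue=[1,4]; order=0,2,3
step 4: dequeue 1; queue=[4]; order=0,2,3,1
step 5: dequeue 4; queue=[(empty)]; order=0,2,3,1,4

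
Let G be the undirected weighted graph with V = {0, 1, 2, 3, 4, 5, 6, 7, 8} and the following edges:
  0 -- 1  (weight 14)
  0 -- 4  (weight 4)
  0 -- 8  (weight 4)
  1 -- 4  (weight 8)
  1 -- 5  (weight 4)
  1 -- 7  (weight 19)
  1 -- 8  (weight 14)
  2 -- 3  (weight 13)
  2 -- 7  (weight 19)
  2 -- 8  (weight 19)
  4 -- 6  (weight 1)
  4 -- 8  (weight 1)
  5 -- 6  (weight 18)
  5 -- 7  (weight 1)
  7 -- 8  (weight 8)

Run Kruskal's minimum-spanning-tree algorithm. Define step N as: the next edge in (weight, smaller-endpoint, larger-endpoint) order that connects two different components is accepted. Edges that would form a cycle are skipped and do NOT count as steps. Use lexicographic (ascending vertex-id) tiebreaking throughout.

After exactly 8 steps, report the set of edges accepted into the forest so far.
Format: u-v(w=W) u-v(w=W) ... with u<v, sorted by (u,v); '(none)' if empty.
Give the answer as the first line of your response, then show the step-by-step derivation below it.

0-4(w=4) 1-4(w=8) 1-5(w=4) 2-3(w=13) 2-7(w=19) 4-6(w=1) 4-8(w=1) 5-7(w=1)

step 1: add edge 4-6 (w=1); MST = {4-6(w=1)}
step 2: add edge 4-8 (w=1); MST = {4-6(w=1) 4-8(w=1)}
step 3: add edge 5-7 (w=1); MST = {4-6(w=1) 4-8(w=1) 5-7(w=1)}
step 4: add edge 0-4 (w=4); MST = {0-4(w=4) 4-6(w=1) 4-8(w=1) 5-7(w=1)}
step 5: add edge 1-5 (w=4); MST = {0-4(w=4) 1-5(w=4) 4-6(w=1) 4-8(w=1) 5-7(w=1)}
step 6: add edge 1-4 (w=8); MST = {0-4(w=4) 1-4(w=8) 1-5(w=4) 4-6(w=1) 4-8(w=1) 5-7(w=1)}
step 7: add edge 2-3 (w=13); MST = {0-4(w=4) 1-4(w=8) 1-5(w=4) 2-3(w=13) 4-6(w=1) 4-8(w=1) 5-7(w=1)}
step 8: add edge 2-7 (w=19); MST = {0-4(w=4) 1-4(w=8) 1-5(w=4) 2-3(w=13) 2-7(w=19) 4-6(w=1) 4-8(w=1) 5-7(w=1)}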